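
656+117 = 773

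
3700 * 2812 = 10404400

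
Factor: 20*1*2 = 2^3*5^1 = 40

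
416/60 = 6 + 14/15 ≈ 6.93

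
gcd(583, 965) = 1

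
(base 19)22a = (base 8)1402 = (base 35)m0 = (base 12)542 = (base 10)770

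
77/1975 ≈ 0.0390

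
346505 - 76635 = 269870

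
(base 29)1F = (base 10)44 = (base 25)1J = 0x2C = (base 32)1C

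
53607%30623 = 22984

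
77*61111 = 4705547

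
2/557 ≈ 0.00359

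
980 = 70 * 14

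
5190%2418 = 354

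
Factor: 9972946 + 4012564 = 2^1*5^1*7^1*11^1*41^1*443^1 = 13985510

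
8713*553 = 4818289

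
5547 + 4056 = 9603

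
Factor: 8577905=5^1 * 7^1 * 245083^1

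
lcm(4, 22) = 44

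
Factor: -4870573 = -1*281^1*17333^1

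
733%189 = 166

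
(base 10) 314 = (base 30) ae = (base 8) 472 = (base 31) a4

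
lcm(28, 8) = 56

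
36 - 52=-16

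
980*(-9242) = -9057160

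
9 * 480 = 4320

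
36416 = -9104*(-4)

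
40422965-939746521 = -899323556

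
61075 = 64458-3383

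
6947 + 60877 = 67824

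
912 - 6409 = -5497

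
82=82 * 1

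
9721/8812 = 1 + 909/8812 ≈ 1.10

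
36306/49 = 740+46/49 ≈ 740.94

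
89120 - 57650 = 31470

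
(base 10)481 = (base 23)kl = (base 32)f1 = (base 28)h5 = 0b111100001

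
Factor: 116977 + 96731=2^2*3^1*11^1*1619^1=213708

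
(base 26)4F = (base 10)119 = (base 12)9B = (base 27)4B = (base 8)167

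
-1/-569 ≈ 0.00176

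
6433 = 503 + 5930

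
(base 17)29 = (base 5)133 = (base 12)37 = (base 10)43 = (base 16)2b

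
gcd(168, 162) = 6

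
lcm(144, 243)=3888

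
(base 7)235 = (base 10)124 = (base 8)174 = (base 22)5e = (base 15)84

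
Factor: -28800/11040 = -1 * 2^2 * 3^1 * 5^1 * 23^(-1) = -60/23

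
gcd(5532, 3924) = 12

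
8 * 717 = 5736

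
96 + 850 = 946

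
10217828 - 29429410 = -19211582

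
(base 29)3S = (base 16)73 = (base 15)7A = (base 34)3D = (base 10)115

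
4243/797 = 5 + 258/797≈5.32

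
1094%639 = 455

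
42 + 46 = 88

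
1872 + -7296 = -5424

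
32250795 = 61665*523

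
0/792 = 0 = 0.00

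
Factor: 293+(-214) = 79^1 = 79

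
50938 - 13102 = 37836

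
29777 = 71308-41531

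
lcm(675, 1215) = 6075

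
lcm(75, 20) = 300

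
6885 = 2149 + 4736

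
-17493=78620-96113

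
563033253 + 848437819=1411471072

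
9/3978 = 1/442 ≈ 0.00226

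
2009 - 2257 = -248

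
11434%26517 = 11434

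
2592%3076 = 2592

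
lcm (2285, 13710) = 13710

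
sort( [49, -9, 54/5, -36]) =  [-36, -9, 54/5, 49]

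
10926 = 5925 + 5001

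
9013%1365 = 823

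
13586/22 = 6793/11 ≈ 617.55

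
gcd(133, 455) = 7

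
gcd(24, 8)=8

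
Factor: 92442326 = 2^1*47^1*983429^1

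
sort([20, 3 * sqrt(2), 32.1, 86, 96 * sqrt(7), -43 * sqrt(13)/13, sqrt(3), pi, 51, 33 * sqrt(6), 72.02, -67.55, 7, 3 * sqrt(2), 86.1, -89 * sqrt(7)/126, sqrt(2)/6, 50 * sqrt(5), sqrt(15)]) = [-67.55, -43 * sqrt(13)/13, -89 * sqrt(7)/126, sqrt(2)/6, sqrt(3), pi, sqrt(15), 3 * sqrt(2), 3 * sqrt(2), 7, 20, 32.1, 51, 72.02, 33 * sqrt(6), 86, 86.1, 50 * sqrt(5), 96 * sqrt(7)]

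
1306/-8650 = -653/4325 ≈ -0.151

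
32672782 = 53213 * 614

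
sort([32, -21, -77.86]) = [-77.86, -21, 32]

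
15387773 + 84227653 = 99615426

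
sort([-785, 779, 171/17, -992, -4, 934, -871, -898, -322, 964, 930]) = [-992, -898, -871, -785, -322, -4, 171/17, 779, 930, 934, 964]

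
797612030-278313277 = 519298753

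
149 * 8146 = 1213754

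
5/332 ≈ 0.0151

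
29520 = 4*7380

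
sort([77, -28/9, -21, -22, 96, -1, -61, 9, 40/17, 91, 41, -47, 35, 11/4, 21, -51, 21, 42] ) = [-61, -51, -47, -22, -21, -28/9, -1, 40/17, 11/4, 9, 21, 21, 35, 41, 42, 77, 91, 96] 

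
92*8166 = 751272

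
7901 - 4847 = 3054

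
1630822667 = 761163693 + 869658974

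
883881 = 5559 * 159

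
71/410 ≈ 0.173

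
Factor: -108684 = -1 * 2^2 * 3^2 * 3019^1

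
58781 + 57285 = 116066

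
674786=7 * 96398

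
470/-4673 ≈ -0.101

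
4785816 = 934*5124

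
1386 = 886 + 500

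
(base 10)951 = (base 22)1l5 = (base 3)1022020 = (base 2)1110110111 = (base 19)2c1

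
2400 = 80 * 30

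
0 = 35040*0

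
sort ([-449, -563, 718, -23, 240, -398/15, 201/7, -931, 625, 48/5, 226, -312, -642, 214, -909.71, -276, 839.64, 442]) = [-931, -909.71, -642, -563, -449, -312, -276, -398/15, -23, 48/5, 201/7, 214, 226, 240, 442, 625, 718, 839.64]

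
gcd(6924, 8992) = 4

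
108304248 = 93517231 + 14787017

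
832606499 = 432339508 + 400266991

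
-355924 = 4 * (-88981)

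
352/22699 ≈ 0.0155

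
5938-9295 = -3357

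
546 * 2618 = 1429428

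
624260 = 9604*65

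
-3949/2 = -1974 - 1/2 = -1974.50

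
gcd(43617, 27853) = 7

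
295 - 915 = -620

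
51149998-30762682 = 20387316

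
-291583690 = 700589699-992173389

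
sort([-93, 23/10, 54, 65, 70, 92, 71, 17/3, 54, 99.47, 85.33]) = [-93, 23/10, 17/3, 54, 54, 65, 70, 71, 85.33, 92, 99.47]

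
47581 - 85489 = -37908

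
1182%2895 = 1182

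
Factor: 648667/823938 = 2^(-1)*3^(-1)*2591^(-1)*12239^1 = 12239/15546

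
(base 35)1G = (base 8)63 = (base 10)51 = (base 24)23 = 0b110011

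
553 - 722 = -169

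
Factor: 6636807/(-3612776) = -1 * 2^(-3) * 3^2 * 307^(-1) * 1471^(-1) * 737423^1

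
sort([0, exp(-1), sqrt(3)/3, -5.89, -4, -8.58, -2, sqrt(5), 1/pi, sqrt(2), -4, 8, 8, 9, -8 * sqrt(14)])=[-8 * sqrt(14), -8.58, -5.89, -4, -4, -2, 0, 1/pi, exp(-1), sqrt(3)/3, sqrt(2), sqrt(5), 8, 8, 9]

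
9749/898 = 10 + 769/898 ≈ 10.86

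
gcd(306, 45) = 9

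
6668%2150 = 218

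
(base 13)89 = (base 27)45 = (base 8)161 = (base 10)113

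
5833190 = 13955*418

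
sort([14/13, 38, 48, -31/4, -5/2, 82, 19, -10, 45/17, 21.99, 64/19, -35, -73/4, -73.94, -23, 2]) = [-73.94, -35, -23, -73/4, -10, -31/4, -5/2, 14/13, 2, 45/17, 64/19, 19, 21.99, 38, 48, 82]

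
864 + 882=1746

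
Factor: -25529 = -1 * 7^2 * 521^1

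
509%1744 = 509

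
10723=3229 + 7494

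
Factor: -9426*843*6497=-1*2^1*3^2*73^1*89^1*281^1*1571^1=-51625928646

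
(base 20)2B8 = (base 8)2004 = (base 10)1028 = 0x404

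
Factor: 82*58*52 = 2^4*13^1*29^1*41^1 = 247312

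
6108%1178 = 218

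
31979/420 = 76+59/420 ≈ 76.14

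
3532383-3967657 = -435274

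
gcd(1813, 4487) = 7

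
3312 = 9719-6407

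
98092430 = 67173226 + 30919204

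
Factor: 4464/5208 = 2^1 * 3^1 * 7^(-1) = 6/7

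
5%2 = 1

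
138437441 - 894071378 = -755633937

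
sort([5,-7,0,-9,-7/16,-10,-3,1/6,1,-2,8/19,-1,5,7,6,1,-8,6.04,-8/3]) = [-10,-9,-8,-7,-3,-8/3,-2,-1,-7/16,0,1/6,8/19,1,1,5,5,6,6.04,7]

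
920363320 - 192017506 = 728345814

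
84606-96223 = -11617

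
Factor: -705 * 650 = -1 * 2^1 * 3^1 * 5^3 * 13^1 * 47^1 = -458250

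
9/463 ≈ 0.0194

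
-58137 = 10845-68982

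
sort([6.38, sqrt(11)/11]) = [sqrt(11)/11, 6.38]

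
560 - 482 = 78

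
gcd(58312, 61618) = 2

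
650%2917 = 650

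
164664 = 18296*9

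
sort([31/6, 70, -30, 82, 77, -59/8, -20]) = [-30, -20, -59/8, 31/6, 70, 77, 82]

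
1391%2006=1391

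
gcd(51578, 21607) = 697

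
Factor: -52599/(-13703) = 3^1 * 71^(-1) * 89^1 * 193^(-1) * 197^1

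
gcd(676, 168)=4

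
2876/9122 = 1438/4561 ≈ 0.315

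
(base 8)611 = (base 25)fi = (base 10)393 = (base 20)jd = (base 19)11d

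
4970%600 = 170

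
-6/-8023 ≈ 0.000748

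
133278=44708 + 88570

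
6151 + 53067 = 59218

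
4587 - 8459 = -3872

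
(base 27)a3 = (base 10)273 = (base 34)81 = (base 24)b9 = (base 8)421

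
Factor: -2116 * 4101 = -1 * 2^2 * 3^1 * 23^2 * 1367^1 = -8677716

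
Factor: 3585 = 3^1*5^1*239^1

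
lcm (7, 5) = 35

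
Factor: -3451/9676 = -1 * 2^(-2) * 7^1 * 17^1 * 29^1 * 41^(-1) * 59^(-1) 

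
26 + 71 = 97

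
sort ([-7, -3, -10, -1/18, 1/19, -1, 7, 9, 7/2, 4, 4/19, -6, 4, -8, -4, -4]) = [-10, -8, -7, -6, -4, -4, -3, -1, -1/18, 1/19, 4/19, 7/2, 4, 4, 7, 9]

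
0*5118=0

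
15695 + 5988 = 21683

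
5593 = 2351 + 3242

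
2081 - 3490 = -1409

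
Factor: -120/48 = -1*2^(-1)*5^1 = -5/2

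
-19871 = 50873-70744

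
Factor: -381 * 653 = -1 * 3^1 * 127^1 * 653^1 = -248793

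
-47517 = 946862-994379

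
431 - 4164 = -3733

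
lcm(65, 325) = 325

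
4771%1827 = 1117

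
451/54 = 8+19/54 ≈ 8.35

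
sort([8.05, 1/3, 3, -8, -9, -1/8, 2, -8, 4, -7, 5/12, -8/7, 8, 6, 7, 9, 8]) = [-9, -8, -8, -7, -8/7, -1/8, 1/3, 5/12, 2, 3, 4, 6, 7, 8, 8, 8.05, 9]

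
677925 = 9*75325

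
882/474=1 + 68/79≈1.86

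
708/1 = 708 = 708.00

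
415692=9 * 46188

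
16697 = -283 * (-59)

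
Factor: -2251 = -1 * 2251^1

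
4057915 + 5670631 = 9728546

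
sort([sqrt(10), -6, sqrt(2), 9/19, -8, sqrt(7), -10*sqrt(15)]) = [-10*sqrt(15), -8, -6, 9/19, sqrt(2), sqrt(7), sqrt(10)]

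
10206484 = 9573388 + 633096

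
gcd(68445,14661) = 81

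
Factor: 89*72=2^3*3^2*89^1=6408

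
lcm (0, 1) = 0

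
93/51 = 1 + 14/17 ≈ 1.82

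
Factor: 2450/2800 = 2^(-3)*7^1 = 7/8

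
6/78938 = 3/39469 ≈ 0.0000760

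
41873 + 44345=86218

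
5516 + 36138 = 41654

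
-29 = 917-946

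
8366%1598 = 376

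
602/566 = 301/283 ≈ 1.06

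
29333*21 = 615993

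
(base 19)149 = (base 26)h4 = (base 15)1eb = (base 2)110111110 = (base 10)446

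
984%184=64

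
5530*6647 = 36757910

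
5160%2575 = 10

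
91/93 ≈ 0.978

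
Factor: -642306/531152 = -1*2^(-3)*3^1*7^1*41^1*89^(-1) = -861/712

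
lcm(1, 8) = 8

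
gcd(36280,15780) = 20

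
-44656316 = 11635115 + -56291431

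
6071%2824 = 423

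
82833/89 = 930 + 63/89 ≈ 930.71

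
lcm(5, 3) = 15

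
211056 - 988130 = -777074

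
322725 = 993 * 325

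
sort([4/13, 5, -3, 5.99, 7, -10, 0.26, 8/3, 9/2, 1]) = [-10, -3, 0.26, 4/13, 1, 8/3, 9/2, 5, 5.99, 7]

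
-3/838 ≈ -0.00358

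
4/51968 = 1/12992 ≈ 0.0000770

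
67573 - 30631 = 36942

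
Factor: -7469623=-1*7^1*1033^2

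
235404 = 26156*9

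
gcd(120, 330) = 30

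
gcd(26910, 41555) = 5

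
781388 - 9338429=-8557041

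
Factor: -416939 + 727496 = 3^1*13^1*7963^1 = 310557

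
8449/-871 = -9 - 610/871 ≈ -9.70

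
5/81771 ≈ 0.0000611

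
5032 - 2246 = 2786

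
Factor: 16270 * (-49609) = -1 * 2^1 * 5^1 * 7^1 * 19^1 * 373^1 * 1627^1 = -807138430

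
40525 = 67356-26831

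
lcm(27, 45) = 135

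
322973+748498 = 1071471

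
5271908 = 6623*796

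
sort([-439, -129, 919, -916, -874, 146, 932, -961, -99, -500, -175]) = [-961, -916, -874, -500, -439, -175, -129, -99, 146, 919, 932]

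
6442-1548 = 4894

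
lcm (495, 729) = 40095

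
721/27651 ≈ 0.0261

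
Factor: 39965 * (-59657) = -1 * 5^1 * 13^2 * 353^1 * 7993^1 = -2384192005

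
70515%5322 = 1329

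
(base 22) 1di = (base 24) 18k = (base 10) 788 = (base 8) 1424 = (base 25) 16d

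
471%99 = 75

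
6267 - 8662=-2395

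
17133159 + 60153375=77286534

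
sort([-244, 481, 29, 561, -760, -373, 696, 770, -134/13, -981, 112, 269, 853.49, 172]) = [-981, -760, -373, -244, -134/13, 29, 112, 172, 269, 481, 561, 696, 770, 853.49]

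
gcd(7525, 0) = 7525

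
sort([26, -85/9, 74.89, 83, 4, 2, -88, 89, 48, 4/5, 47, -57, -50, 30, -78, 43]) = [-88, -78, -57, -50, -85/9, 4/5, 2, 4, 26, 30, 43, 47, 48, 74.89, 83, 89]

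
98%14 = 0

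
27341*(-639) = -17470899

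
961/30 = 32 + 1/30 ≈ 32.03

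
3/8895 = 1/2965 ≈ 0.000337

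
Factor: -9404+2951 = -1*3^3*239^1 = -6453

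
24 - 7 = 17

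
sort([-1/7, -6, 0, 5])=[-6, -1/7, 0, 5]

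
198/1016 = 99/508 ≈ 0.195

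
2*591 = 1182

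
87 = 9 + 78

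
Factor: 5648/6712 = 2^1 * 353^1 * 839^(-1) = 706/839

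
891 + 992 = 1883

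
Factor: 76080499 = 11^1*6916409^1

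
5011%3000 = 2011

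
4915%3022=1893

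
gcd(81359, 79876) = 1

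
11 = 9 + 2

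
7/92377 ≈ 0.0000758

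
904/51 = 17 + 37/51 ≈ 17.73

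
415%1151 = 415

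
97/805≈0.120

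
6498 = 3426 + 3072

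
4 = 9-5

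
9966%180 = 66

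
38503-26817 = 11686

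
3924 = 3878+46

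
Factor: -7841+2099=-1*2^1*3^2*11^1*29^1=-5742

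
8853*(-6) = -53118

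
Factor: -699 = -1*3^1*233^1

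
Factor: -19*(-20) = 2^2*5^1*19^1 = 380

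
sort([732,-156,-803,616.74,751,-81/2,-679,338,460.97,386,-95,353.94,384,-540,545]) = [-803,-679,-540,-156,-95,-81/2,338,353.94,384,386,460.97,545,616.74,732,751]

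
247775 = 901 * 275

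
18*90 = 1620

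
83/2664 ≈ 0.0312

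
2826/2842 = 1413/1421≈0.994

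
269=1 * 269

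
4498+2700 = 7198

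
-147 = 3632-3779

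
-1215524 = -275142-940382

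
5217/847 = 6 + 135/847 ≈ 6.16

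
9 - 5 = 4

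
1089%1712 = 1089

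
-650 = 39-689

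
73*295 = 21535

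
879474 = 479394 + 400080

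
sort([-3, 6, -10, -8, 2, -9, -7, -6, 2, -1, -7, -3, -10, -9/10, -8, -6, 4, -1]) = [-10, -10, -9, -8, -8, -7, -7, -6, -6, -3, -3, -1, -1, -9/10, 2, 2, 4, 6]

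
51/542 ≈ 0.0941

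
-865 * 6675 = -5773875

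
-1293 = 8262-9555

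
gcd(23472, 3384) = 72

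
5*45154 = 225770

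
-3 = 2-5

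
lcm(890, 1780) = 1780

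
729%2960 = 729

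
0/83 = 0 = 0.00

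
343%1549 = 343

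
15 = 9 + 6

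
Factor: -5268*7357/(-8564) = 3^1*7^1*439^1*1051^1*2141^(-1) = 9689169/2141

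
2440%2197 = 243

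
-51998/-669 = 77 + 485/669 ≈ 77.72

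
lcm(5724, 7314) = 131652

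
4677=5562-885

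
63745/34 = 1874+29/34 ≈ 1874.85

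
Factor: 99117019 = 99117019^1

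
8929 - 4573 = 4356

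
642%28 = 26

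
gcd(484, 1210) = 242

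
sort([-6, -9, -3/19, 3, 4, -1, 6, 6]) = [-9, -6, -1, -3/19, 3, 4, 6, 6]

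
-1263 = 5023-6286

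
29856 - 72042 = -42186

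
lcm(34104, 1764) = 102312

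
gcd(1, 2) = 1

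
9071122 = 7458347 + 1612775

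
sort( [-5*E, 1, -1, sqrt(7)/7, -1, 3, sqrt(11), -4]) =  [-5*E, -4, -1, -1, sqrt(7)/7, 1, 3, sqrt(11)]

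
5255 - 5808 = -553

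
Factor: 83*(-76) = -1*2^2*19^1*83^1 = -6308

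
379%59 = 25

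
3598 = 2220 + 1378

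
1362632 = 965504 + 397128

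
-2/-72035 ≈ 0.0000278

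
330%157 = 16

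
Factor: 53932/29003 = 2^2 * 13^ (-1) * 23^ (-1) * 139^1 = 556/299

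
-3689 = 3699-7388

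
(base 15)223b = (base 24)ce8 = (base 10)7256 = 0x1c58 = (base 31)7h2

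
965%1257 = 965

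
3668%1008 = 644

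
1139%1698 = 1139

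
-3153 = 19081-22234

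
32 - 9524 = -9492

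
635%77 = 19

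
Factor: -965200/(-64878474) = 2^3*3^(-1)*5^2*19^1*31^(-1)*127^1*149^(-1)*2341^(-1) = 482600/32439237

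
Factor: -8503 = -1 * 11^1 * 773^1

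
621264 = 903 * 688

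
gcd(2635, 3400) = 85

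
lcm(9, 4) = 36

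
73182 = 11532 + 61650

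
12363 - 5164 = 7199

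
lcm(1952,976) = 1952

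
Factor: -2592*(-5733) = 2^5*3^6*7^2*13^1 = 14859936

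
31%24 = 7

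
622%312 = 310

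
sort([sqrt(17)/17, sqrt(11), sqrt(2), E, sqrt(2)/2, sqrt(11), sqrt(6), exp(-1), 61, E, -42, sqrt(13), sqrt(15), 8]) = [-42, sqrt(17)/17, exp(-1), sqrt(2)/2, sqrt(2), sqrt(6), E, E, sqrt(11), sqrt(11), sqrt(13), sqrt(15), 8, 61]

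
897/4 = 224 + 1/4 = 224.25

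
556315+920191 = 1476506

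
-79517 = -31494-48023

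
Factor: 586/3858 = 3^(-1) * 293^1 * 643^(-1) = 293/1929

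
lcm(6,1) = 6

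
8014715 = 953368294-945353579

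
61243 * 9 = 551187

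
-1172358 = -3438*341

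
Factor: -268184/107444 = -1*2^1*7^1*4789^1*26861^(-1) = -67046/26861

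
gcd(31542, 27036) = 4506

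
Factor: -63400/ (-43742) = 2^2*5^2*317^1*21871^ (-1) = 31700/21871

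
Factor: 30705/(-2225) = -1*3^1*5^(-1)*23^1 = -69/5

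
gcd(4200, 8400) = 4200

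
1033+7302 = 8335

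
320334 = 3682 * 87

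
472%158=156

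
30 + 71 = 101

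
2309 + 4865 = 7174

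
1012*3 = 3036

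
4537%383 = 324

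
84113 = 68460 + 15653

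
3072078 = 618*4971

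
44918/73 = 615 + 23/73 ≈ 615.32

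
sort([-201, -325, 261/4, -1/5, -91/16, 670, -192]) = [-325, -201, -192, -91/16, -1/5, 261/4, 670]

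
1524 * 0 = 0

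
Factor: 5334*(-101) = -1*2^1*3^1*7^1*101^1*127^1 = -538734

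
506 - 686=-180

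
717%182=171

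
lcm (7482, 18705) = 37410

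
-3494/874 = -1747/437 ≈ -4.00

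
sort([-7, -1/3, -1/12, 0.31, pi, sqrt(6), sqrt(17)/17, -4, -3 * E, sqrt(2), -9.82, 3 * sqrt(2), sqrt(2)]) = [-9.82, -3 * E, -7, -4, -1/3, -1/12, sqrt(17)/17, 0.31, sqrt(2), sqrt(2), sqrt(6), pi, 3 * sqrt(2)]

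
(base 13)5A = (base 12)63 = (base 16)4B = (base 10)75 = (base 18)43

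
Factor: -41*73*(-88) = 2^3*11^1*41^1*73^1 = 263384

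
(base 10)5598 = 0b1010111011110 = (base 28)73q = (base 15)19d3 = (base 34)4sm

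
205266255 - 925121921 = -719855666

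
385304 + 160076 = 545380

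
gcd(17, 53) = 1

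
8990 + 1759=10749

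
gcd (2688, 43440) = 48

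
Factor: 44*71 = 2^2*11^1*71^1 = 3124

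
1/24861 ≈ 0.0000402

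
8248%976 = 440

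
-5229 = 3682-8911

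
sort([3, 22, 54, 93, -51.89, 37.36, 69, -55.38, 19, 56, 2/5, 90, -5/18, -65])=[-65, -55.38, -51.89, -5/18, 2/5, 3, 19, 22, 37.36, 54, 56, 69, 90, 93]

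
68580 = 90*762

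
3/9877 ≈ 0.000304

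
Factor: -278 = -1*2^1*139^1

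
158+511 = 669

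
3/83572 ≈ 0.0000359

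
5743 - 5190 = 553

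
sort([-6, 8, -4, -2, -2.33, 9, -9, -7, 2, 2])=[-9, -7, -6, -4, -2.33, -2, 2, 2, 8, 9]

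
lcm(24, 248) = 744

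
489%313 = 176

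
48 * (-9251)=-444048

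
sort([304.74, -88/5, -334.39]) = [-334.39, -88/5, 304.74]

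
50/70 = 5/7≈0.714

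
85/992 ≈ 0.0857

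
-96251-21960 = -118211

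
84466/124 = 42233/62 ≈ 681.18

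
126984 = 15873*8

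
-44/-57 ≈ 0.772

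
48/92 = 12/23 ≈ 0.522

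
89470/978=91 + 236/489 ≈ 91.48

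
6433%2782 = 869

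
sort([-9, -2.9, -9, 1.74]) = [-9, -9, -2.9, 1.74]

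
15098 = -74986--90084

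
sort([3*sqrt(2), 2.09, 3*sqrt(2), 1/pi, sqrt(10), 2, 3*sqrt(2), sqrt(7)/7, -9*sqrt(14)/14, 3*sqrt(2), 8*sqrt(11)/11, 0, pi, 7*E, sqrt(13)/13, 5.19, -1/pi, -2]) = [-9*sqrt(14)/14, -2, -1/pi, 0, sqrt(13)/13, 1/pi, sqrt(7)/7, 2, 2.09, 8*sqrt(11)/11, pi, sqrt(10), 3*sqrt(2), 3*sqrt(2), 3*sqrt(2), 3*sqrt(2), 5.19, 7*E]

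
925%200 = 125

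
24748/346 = 71 + 91/173 ≈ 71.53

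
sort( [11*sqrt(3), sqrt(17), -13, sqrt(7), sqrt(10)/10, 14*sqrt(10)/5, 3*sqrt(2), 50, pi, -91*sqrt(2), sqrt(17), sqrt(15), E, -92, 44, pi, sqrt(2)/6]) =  [-91*sqrt(2), -92, -13, sqrt(2)/6, sqrt(10)/10, sqrt(7), E, pi, pi, sqrt(15), sqrt(17), sqrt(17), 3*sqrt(2), 14*sqrt(10)/5, 11*sqrt(3), 44, 50]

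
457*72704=33225728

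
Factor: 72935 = 5^1*29^1*503^1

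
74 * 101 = 7474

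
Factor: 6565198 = 2^1*3282599^1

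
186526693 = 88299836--98226857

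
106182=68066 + 38116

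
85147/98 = 868+83/98 ≈ 868.85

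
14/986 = 7/493 ≈ 0.0142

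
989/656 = 1 + 333/656 ≈ 1.51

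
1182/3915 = 394/1305 ≈ 0.302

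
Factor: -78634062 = -1 * 2^1 * 3^2 * 13^1 * 71^1 * 4733^1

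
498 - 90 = 408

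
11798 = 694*17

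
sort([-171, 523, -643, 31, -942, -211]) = [-942, -643, -211, -171, 31, 523]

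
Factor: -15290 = -1 * 2^1 * 5^1 * 11^1 * 139^1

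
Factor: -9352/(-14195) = 2^3*5^(-1)*7^1*17^(-1) = 56/85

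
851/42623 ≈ 0.0200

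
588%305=283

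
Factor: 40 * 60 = 2^5 * 3^1 * 5^2 = 2400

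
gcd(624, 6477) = 3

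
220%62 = 34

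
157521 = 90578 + 66943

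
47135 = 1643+45492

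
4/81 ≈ 0.0494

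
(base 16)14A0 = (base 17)114A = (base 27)76F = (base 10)5280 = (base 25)8B5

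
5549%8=5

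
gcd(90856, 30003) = 1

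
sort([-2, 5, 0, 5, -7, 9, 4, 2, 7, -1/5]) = [-7, -2, -1/5, 0, 2, 4, 5, 5, 7, 9]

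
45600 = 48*950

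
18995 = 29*655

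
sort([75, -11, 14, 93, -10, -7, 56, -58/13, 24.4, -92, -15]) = [-92, -15, -11, -10, -7, -58/13, 14, 24.4, 56, 75, 93]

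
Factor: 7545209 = 7^1 * 863^1 * 1249^1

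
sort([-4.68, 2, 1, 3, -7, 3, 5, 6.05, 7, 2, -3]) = [-7, -4.68, -3, 1, 2, 2, 3, 3, 5, 6.05, 7]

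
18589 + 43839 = 62428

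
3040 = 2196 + 844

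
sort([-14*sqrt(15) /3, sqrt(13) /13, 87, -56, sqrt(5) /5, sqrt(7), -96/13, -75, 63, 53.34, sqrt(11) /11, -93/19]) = [-75, -56, -14*sqrt(15) /3, -96/13, -93/19, sqrt(13) /13, sqrt(11) /11, sqrt(5) /5, sqrt(7), 53.34, 63, 87]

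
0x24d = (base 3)210211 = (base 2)1001001101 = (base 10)589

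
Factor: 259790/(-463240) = -1 * 2^(-2) * 37^(-1) * 83^1 = -83/148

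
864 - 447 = 417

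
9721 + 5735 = 15456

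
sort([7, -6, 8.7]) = [-6, 7, 8.7]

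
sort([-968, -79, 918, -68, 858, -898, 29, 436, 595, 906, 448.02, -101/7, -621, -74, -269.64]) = [-968, -898, -621, -269.64, -79, -74, -68, -101/7, 29, 436, 448.02, 595, 858, 906, 918]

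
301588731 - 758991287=-457402556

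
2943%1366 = 211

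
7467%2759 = 1949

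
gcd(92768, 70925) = 1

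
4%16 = 4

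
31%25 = 6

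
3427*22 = 75394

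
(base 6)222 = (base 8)126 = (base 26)38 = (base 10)86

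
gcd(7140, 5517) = 3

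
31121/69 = 451 + 2/69 ≈ 451.03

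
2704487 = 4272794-1568307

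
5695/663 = 335/39 ≈ 8.59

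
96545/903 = 106 + 827/903 ≈ 106.92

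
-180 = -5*36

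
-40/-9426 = 20/4713 ≈ 0.00424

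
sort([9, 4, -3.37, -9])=[-9, -3.37, 4, 9]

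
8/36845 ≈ 0.000217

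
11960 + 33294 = 45254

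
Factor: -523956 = -1 * 2^2 * 3^1 * 47^1 * 929^1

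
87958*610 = 53654380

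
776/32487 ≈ 0.0239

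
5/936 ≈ 0.00534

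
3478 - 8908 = -5430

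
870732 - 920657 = -49925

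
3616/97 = 37 + 27/97 ≈ 37.28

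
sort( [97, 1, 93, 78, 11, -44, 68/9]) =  [-44, 1, 68/9, 11, 78, 93, 97]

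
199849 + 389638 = 589487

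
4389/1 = 4389 = 4389.00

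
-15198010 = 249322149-264520159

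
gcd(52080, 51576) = 168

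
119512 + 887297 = 1006809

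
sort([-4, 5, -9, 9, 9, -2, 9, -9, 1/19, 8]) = [-9, -9, -4, -2, 1/19, 5, 8, 9, 9, 9]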